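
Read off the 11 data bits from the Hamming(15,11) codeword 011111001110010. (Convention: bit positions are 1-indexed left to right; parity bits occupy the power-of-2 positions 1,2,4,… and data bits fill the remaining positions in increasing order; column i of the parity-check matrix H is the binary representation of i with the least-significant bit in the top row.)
Parity bits occupy power-of-2 positions; data bits are at positions {3,5,6,7,9,10,11,12,13,14,15} (1-indexed).
Extract: c[3]=1 c[5]=1 c[6]=1 c[7]=0 c[9]=1 c[10]=1 c[11]=1 c[12]=0 c[13]=0 c[14]=1 c[15]=0
Data = 11101110010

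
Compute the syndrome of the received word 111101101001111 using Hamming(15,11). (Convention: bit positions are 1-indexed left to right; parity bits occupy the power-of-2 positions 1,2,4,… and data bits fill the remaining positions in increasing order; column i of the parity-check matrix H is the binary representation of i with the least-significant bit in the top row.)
Syndrome s = H · r^T (mod 2), r = 111101101001111:
  s[0] = (101010101010101)·(111101101001111) mod 2 = 1+0+1+0+0+0+1+0+1+0+0+0+1+0+1 mod 2 = 0
  s[1] = (011001100110011)·(111101101001111) mod 2 = 0+1+1+0+0+1+1+0+0+0+0+0+0+1+1 mod 2 = 0
  s[2] = (000111100001111)·(111101101001111) mod 2 = 0+0+0+1+0+1+1+0+0+0+0+1+1+1+1 mod 2 = 1
  s[3] = (000000011111111)·(111101101001111) mod 2 = 0+0+0+0+0+0+0+0+1+0+0+1+1+1+1 mod 2 = 1
Syndrome = 0011
Non-zero syndrome: error at position 12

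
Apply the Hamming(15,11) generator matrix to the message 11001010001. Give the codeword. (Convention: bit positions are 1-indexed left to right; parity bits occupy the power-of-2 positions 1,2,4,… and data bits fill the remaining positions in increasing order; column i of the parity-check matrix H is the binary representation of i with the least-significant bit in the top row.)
Codeword c = d · G (mod 2), d = 11001010001:
  c[0] = d·G[:,0] = (11001010001)·(11011010101) mod 2 = 1+1+0+0+1+0+1+0+0+0+1 mod 2 = 1
  c[1] = d·G[:,1] = (11001010001)·(10110110011) mod 2 = 1+0+0+0+0+0+1+0+0+0+1 mod 2 = 1
  c[2] = d·G[:,2] = (11001010001)·(10000000000) mod 2 = 1+0+0+0+0+0+0+0+0+0+0 mod 2 = 1
  c[3] = d·G[:,3] = (11001010001)·(01110001111) mod 2 = 0+1+0+0+0+0+0+0+0+0+1 mod 2 = 0
  c[4] = d·G[:,4] = (11001010001)·(01000000000) mod 2 = 0+1+0+0+0+0+0+0+0+0+0 mod 2 = 1
  c[5] = d·G[:,5] = (11001010001)·(00100000000) mod 2 = 0+0+0+0+0+0+0+0+0+0+0 mod 2 = 0
  c[6] = d·G[:,6] = (11001010001)·(00010000000) mod 2 = 0+0+0+0+0+0+0+0+0+0+0 mod 2 = 0
  c[7] = d·G[:,7] = (11001010001)·(00001111111) mod 2 = 0+0+0+0+1+0+1+0+0+0+1 mod 2 = 1
  c[8] = d·G[:,8] = (11001010001)·(00001000000) mod 2 = 0+0+0+0+1+0+0+0+0+0+0 mod 2 = 1
  c[9] = d·G[:,9] = (11001010001)·(00000100000) mod 2 = 0+0+0+0+0+0+0+0+0+0+0 mod 2 = 0
  c[10] = d·G[:,10] = (11001010001)·(00000010000) mod 2 = 0+0+0+0+0+0+1+0+0+0+0 mod 2 = 1
  c[11] = d·G[:,11] = (11001010001)·(00000001000) mod 2 = 0+0+0+0+0+0+0+0+0+0+0 mod 2 = 0
  c[12] = d·G[:,12] = (11001010001)·(00000000100) mod 2 = 0+0+0+0+0+0+0+0+0+0+0 mod 2 = 0
  c[13] = d·G[:,13] = (11001010001)·(00000000010) mod 2 = 0+0+0+0+0+0+0+0+0+0+0 mod 2 = 0
  c[14] = d·G[:,14] = (11001010001)·(00000000001) mod 2 = 0+0+0+0+0+0+0+0+0+0+1 mod 2 = 1
Codeword = 111010011010001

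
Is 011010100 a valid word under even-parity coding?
Sum of all bits: 0+1+1+0+1+0+1+0+0 = 4; 4 mod 2 = 0. Result is 0 → valid parity.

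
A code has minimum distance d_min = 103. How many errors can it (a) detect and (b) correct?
(a) Detection requires d_min ≥ e+1, so e ≤ d_min − 1 = 102.
(b) Correction requires d_min ≥ 2t+1, so t ≤ ⌊(d_min − 1)/2⌋ = ⌊102/2⌋ = 51.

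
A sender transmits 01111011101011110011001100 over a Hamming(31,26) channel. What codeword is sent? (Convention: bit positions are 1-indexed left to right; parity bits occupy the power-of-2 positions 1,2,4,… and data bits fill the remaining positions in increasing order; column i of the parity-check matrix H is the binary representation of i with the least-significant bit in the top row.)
Codeword c = d · G (mod 2), d = 01111011101011110011001100:
  c[0] = d·G[:,0] = (01111011101011110011001100)·(11011010101101010101010101) mod 2 = 0+1+0+1+1+0+1+0+1+0+1+0+0+1+0+1+0+0+0+1+0+0+0+1+0+0 mod 2 = 0
  c[1] = d·G[:,1] = (01111011101011110011001100)·(10110110011011001100110011) mod 2 = 0+0+1+1+0+0+1+0+0+0+1+0+1+1+0+0+0+0+0+0+0+0+0+0+0+0 mod 2 = 0
  c[2] = d·G[:,2] = (01111011101011110011001100)·(10000000000000000000000000) mod 2 = 0+0+0+0+0+0+0+0+0+0+0+0+0+0+0+0+0+0+0+0+0+0+0+0+0+0 mod 2 = 0
  c[3] = d·G[:,3] = (01111011101011110011001100)·(01110001111000111100001111) mod 2 = 0+1+1+1+0+0+0+1+1+0+1+0+0+0+1+1+0+0+0+0+0+0+1+1+0+0 mod 2 = 0
  c[4] = d·G[:,4] = (01111011101011110011001100)·(01000000000000000000000000) mod 2 = 0+1+0+0+0+0+0+0+0+0+0+0+0+0+0+0+0+0+0+0+0+0+0+0+0+0 mod 2 = 1
  c[5] = d·G[:,5] = (01111011101011110011001100)·(00100000000000000000000000) mod 2 = 0+0+1+0+0+0+0+0+0+0+0+0+0+0+0+0+0+0+0+0+0+0+0+0+0+0 mod 2 = 1
  c[6] = d·G[:,6] = (01111011101011110011001100)·(00010000000000000000000000) mod 2 = 0+0+0+1+0+0+0+0+0+0+0+0+0+0+0+0+0+0+0+0+0+0+0+0+0+0 mod 2 = 1
  c[7] = d·G[:,7] = (01111011101011110011001100)·(00001111111000000011111111) mod 2 = 0+0+0+0+1+0+1+1+1+0+1+0+0+0+0+0+0+0+1+1+0+0+1+1+0+0 mod 2 = 1
  c[8] = d·G[:,8] = (01111011101011110011001100)·(00001000000000000000000000) mod 2 = 0+0+0+0+1+0+0+0+0+0+0+0+0+0+0+0+0+0+0+0+0+0+0+0+0+0 mod 2 = 1
  c[9] = d·G[:,9] = (01111011101011110011001100)·(00000100000000000000000000) mod 2 = 0+0+0+0+0+0+0+0+0+0+0+0+0+0+0+0+0+0+0+0+0+0+0+0+0+0 mod 2 = 0
  c[10] = d·G[:,10] = (01111011101011110011001100)·(00000010000000000000000000) mod 2 = 0+0+0+0+0+0+1+0+0+0+0+0+0+0+0+0+0+0+0+0+0+0+0+0+0+0 mod 2 = 1
  c[11] = d·G[:,11] = (01111011101011110011001100)·(00000001000000000000000000) mod 2 = 0+0+0+0+0+0+0+1+0+0+0+0+0+0+0+0+0+0+0+0+0+0+0+0+0+0 mod 2 = 1
  c[12] = d·G[:,12] = (01111011101011110011001100)·(00000000100000000000000000) mod 2 = 0+0+0+0+0+0+0+0+1+0+0+0+0+0+0+0+0+0+0+0+0+0+0+0+0+0 mod 2 = 1
  c[13] = d·G[:,13] = (01111011101011110011001100)·(00000000010000000000000000) mod 2 = 0+0+0+0+0+0+0+0+0+0+0+0+0+0+0+0+0+0+0+0+0+0+0+0+0+0 mod 2 = 0
  c[14] = d·G[:,14] = (01111011101011110011001100)·(00000000001000000000000000) mod 2 = 0+0+0+0+0+0+0+0+0+0+1+0+0+0+0+0+0+0+0+0+0+0+0+0+0+0 mod 2 = 1
  c[15] = d·G[:,15] = (01111011101011110011001100)·(00000000000111111111111111) mod 2 = 0+0+0+0+0+0+0+0+0+0+0+0+1+1+1+1+0+0+1+1+0+0+1+1+0+0 mod 2 = 0
  c[16] = d·G[:,16] = (01111011101011110011001100)·(00000000000100000000000000) mod 2 = 0+0+0+0+0+0+0+0+0+0+0+0+0+0+0+0+0+0+0+0+0+0+0+0+0+0 mod 2 = 0
  c[17] = d·G[:,17] = (01111011101011110011001100)·(00000000000010000000000000) mod 2 = 0+0+0+0+0+0+0+0+0+0+0+0+1+0+0+0+0+0+0+0+0+0+0+0+0+0 mod 2 = 1
  c[18] = d·G[:,18] = (01111011101011110011001100)·(00000000000001000000000000) mod 2 = 0+0+0+0+0+0+0+0+0+0+0+0+0+1+0+0+0+0+0+0+0+0+0+0+0+0 mod 2 = 1
  c[19] = d·G[:,19] = (01111011101011110011001100)·(00000000000000100000000000) mod 2 = 0+0+0+0+0+0+0+0+0+0+0+0+0+0+1+0+0+0+0+0+0+0+0+0+0+0 mod 2 = 1
  c[20] = d·G[:,20] = (01111011101011110011001100)·(00000000000000010000000000) mod 2 = 0+0+0+0+0+0+0+0+0+0+0+0+0+0+0+1+0+0+0+0+0+0+0+0+0+0 mod 2 = 1
  c[21] = d·G[:,21] = (01111011101011110011001100)·(00000000000000001000000000) mod 2 = 0+0+0+0+0+0+0+0+0+0+0+0+0+0+0+0+0+0+0+0+0+0+0+0+0+0 mod 2 = 0
  c[22] = d·G[:,22] = (01111011101011110011001100)·(00000000000000000100000000) mod 2 = 0+0+0+0+0+0+0+0+0+0+0+0+0+0+0+0+0+0+0+0+0+0+0+0+0+0 mod 2 = 0
  c[23] = d·G[:,23] = (01111011101011110011001100)·(00000000000000000010000000) mod 2 = 0+0+0+0+0+0+0+0+0+0+0+0+0+0+0+0+0+0+1+0+0+0+0+0+0+0 mod 2 = 1
  c[24] = d·G[:,24] = (01111011101011110011001100)·(00000000000000000001000000) mod 2 = 0+0+0+0+0+0+0+0+0+0+0+0+0+0+0+0+0+0+0+1+0+0+0+0+0+0 mod 2 = 1
  c[25] = d·G[:,25] = (01111011101011110011001100)·(00000000000000000000100000) mod 2 = 0+0+0+0+0+0+0+0+0+0+0+0+0+0+0+0+0+0+0+0+0+0+0+0+0+0 mod 2 = 0
  c[26] = d·G[:,26] = (01111011101011110011001100)·(00000000000000000000010000) mod 2 = 0+0+0+0+0+0+0+0+0+0+0+0+0+0+0+0+0+0+0+0+0+0+0+0+0+0 mod 2 = 0
  c[27] = d·G[:,27] = (01111011101011110011001100)·(00000000000000000000001000) mod 2 = 0+0+0+0+0+0+0+0+0+0+0+0+0+0+0+0+0+0+0+0+0+0+1+0+0+0 mod 2 = 1
  c[28] = d·G[:,28] = (01111011101011110011001100)·(00000000000000000000000100) mod 2 = 0+0+0+0+0+0+0+0+0+0+0+0+0+0+0+0+0+0+0+0+0+0+0+1+0+0 mod 2 = 1
  c[29] = d·G[:,29] = (01111011101011110011001100)·(00000000000000000000000010) mod 2 = 0+0+0+0+0+0+0+0+0+0+0+0+0+0+0+0+0+0+0+0+0+0+0+0+0+0 mod 2 = 0
  c[30] = d·G[:,30] = (01111011101011110011001100)·(00000000000000000000000001) mod 2 = 0+0+0+0+0+0+0+0+0+0+0+0+0+0+0+0+0+0+0+0+0+0+0+0+0+0 mod 2 = 0
Codeword = 0000111110111010011110011001100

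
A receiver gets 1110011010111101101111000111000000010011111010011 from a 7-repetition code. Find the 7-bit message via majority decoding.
Split into 7-bit blocks and majority-vote each:
  block 1 = 1110011: 5 ones, 2 zeros → 1
  block 2 = 0101111: 5 ones, 2 zeros → 1
  block 3 = 0110111: 5 ones, 2 zeros → 1
  block 4 = 1000111: 4 ones, 3 zeros → 1
  block 5 = 0000000: 0 ones, 7 zeros → 0
  block 6 = 1001111: 5 ones, 2 zeros → 1
  block 7 = 1010011: 4 ones, 3 zeros → 1
Decoded = 1111011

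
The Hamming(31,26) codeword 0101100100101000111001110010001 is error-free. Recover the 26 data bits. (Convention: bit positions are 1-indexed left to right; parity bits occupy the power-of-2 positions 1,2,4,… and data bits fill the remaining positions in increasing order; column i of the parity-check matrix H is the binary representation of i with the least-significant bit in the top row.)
Parity bits occupy power-of-2 positions; data bits are at positions {3,5,6,7,9,10,11,12,13,14,15,17,18,19,20,21,22,23,24,25,26,27,28,29,30,31} (1-indexed).
Extract: c[3]=0 c[5]=1 c[6]=0 c[7]=0 c[9]=0 c[10]=0 c[11]=1 c[12]=0 c[13]=1 c[14]=0 c[15]=0 c[17]=1 c[18]=1 c[19]=1 c[20]=0 c[21]=0 c[22]=1 c[23]=1 c[24]=1 c[25]=0 c[26]=0 c[27]=1 c[28]=0 c[29]=0 c[30]=0 c[31]=1
Data = 01000010100111001110010001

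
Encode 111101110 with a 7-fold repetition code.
Repeat each bit 7× and concatenate:
1→1111111  1→1111111  1→1111111  1→1111111  0→0000000  1→1111111  1→1111111  1→1111111  0→0000000
Codeword = 111111111111111111111111111100000001111111111111111111110000000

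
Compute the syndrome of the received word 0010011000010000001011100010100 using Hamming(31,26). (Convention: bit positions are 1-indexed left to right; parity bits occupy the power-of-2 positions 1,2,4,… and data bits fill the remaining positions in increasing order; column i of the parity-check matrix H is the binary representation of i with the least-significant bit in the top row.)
Syndrome s = H · r^T (mod 2), r = 0010011000010000001011100010100:
  s[0] = (1010101010101010101010101010101)·(0010011000010000001011100010100) mod 2 = 0+0+1+0+0+0+1+0+0+0+0+0+0+0+0+0+0+0+1+0+1+0+1+0+0+0+1+0+1+0+0 mod 2 = 1
  s[1] = (0110011001100110011001100110011)·(0010011000010000001011100010100) mod 2 = 0+0+1+0+0+1+1+0+0+0+0+0+0+0+0+0+0+0+1+0+0+1+1+0+0+0+1+0+0+0+0 mod 2 = 1
  s[2] = (0001111000011110000111100001111)·(0010011000010000001011100010100) mod 2 = 0+0+0+0+0+1+1+0+0+0+0+1+0+0+0+0+0+0+0+0+1+1+1+0+0+0+0+0+1+0+0 mod 2 = 1
  s[3] = (0000000111111110000000011111111)·(0010011000010000001011100010100) mod 2 = 0+0+0+0+0+0+0+0+0+0+0+1+0+0+0+0+0+0+0+0+0+0+0+0+0+0+1+0+1+0+0 mod 2 = 1
  s[4] = (0000000000000001111111111111111)·(0010011000010000001011100010100) mod 2 = 0+0+0+0+0+0+0+0+0+0+0+0+0+0+0+0+0+0+1+0+1+1+1+0+0+0+1+0+1+0+0 mod 2 = 0
Syndrome = 11110
Non-zero syndrome: error at position 15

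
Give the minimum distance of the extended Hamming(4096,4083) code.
d_min = 4 (adding an overall parity bit to Hamming(4095,4083) raises d_min from 3 to 4).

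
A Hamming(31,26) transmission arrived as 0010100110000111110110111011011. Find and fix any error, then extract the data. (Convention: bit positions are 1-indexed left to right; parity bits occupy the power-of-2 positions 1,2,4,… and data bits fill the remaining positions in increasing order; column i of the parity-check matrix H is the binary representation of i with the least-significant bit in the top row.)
Syndrome s = H · r^T (mod 2), r = 0010100110000111110110111011011:
  s[0] = (1010101010101010101010101010101)·(0010100110000111110110111011011) mod 2 = 0+0+1+0+1+0+0+0+1+0+0+0+0+0+1+0+1+0+0+0+1+0+1+0+1+0+1+0+0+0+1 mod 2 = 0
  s[1] = (0110011001100110011001100110011)·(0010100110000111110110111011011) mod 2 = 0+0+1+0+0+0+0+0+0+0+0+0+0+1+1+0+0+1+0+0+0+0+1+0+0+0+1+0+0+1+1 mod 2 = 0
  s[2] = (0001111000011110000111100001111)·(0010100110000111110110111011011) mod 2 = 0+0+0+0+1+0+0+0+0+0+0+0+0+1+1+0+0+0+0+1+1+0+1+0+0+0+0+1+0+1+1 mod 2 = 1
  s[3] = (0000000111111110000000011111111)·(0010100110000111110110111011011) mod 2 = 0+0+0+0+0+0+0+1+1+0+0+0+0+1+1+0+0+0+0+0+0+0+0+1+1+0+1+1+0+1+1 mod 2 = 0
  s[4] = (0000000000000001111111111111111)·(0010100110000111110110111011011) mod 2 = 0+0+0+0+0+0+0+0+0+0+0+0+0+0+0+1+1+1+0+1+1+0+1+1+1+0+1+1+0+1+1 mod 2 = 0
Syndrome = 00100
Column 4 of H equals this syndrome → error at bit 4 (1-indexed).
Flip bit 4: 0010100110000111110110111011011 → 0011100110000111110110111011011
Extract data bits at positions {3,5,6,7,9,10,11,12,13,14,15,17,18,19,20,21,22,23,24,25,26,27,28,29,30,31}: 11001000011110110111011011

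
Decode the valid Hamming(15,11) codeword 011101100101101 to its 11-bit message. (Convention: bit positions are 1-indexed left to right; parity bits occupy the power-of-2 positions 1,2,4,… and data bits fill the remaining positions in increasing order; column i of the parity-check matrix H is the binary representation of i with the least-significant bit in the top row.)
Parity bits occupy power-of-2 positions; data bits are at positions {3,5,6,7,9,10,11,12,13,14,15} (1-indexed).
Extract: c[3]=1 c[5]=0 c[6]=1 c[7]=1 c[9]=0 c[10]=1 c[11]=0 c[12]=1 c[13]=1 c[14]=0 c[15]=1
Data = 10110101101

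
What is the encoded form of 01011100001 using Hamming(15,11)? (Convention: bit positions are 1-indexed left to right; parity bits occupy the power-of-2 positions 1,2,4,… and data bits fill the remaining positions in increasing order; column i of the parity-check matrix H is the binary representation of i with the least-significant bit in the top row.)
Codeword c = d · G (mod 2), d = 01011100001:
  c[0] = d·G[:,0] = (01011100001)·(11011010101) mod 2 = 0+1+0+1+1+0+0+0+0+0+1 mod 2 = 0
  c[1] = d·G[:,1] = (01011100001)·(10110110011) mod 2 = 0+0+0+1+0+1+0+0+0+0+1 mod 2 = 1
  c[2] = d·G[:,2] = (01011100001)·(10000000000) mod 2 = 0+0+0+0+0+0+0+0+0+0+0 mod 2 = 0
  c[3] = d·G[:,3] = (01011100001)·(01110001111) mod 2 = 0+1+0+1+0+0+0+0+0+0+1 mod 2 = 1
  c[4] = d·G[:,4] = (01011100001)·(01000000000) mod 2 = 0+1+0+0+0+0+0+0+0+0+0 mod 2 = 1
  c[5] = d·G[:,5] = (01011100001)·(00100000000) mod 2 = 0+0+0+0+0+0+0+0+0+0+0 mod 2 = 0
  c[6] = d·G[:,6] = (01011100001)·(00010000000) mod 2 = 0+0+0+1+0+0+0+0+0+0+0 mod 2 = 1
  c[7] = d·G[:,7] = (01011100001)·(00001111111) mod 2 = 0+0+0+0+1+1+0+0+0+0+1 mod 2 = 1
  c[8] = d·G[:,8] = (01011100001)·(00001000000) mod 2 = 0+0+0+0+1+0+0+0+0+0+0 mod 2 = 1
  c[9] = d·G[:,9] = (01011100001)·(00000100000) mod 2 = 0+0+0+0+0+1+0+0+0+0+0 mod 2 = 1
  c[10] = d·G[:,10] = (01011100001)·(00000010000) mod 2 = 0+0+0+0+0+0+0+0+0+0+0 mod 2 = 0
  c[11] = d·G[:,11] = (01011100001)·(00000001000) mod 2 = 0+0+0+0+0+0+0+0+0+0+0 mod 2 = 0
  c[12] = d·G[:,12] = (01011100001)·(00000000100) mod 2 = 0+0+0+0+0+0+0+0+0+0+0 mod 2 = 0
  c[13] = d·G[:,13] = (01011100001)·(00000000010) mod 2 = 0+0+0+0+0+0+0+0+0+0+0 mod 2 = 0
  c[14] = d·G[:,14] = (01011100001)·(00000000001) mod 2 = 0+0+0+0+0+0+0+0+0+0+1 mod 2 = 1
Codeword = 010110111100001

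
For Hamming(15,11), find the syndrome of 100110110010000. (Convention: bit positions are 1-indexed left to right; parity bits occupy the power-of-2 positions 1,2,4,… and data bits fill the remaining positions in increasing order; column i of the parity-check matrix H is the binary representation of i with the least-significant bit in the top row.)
Syndrome s = H · r^T (mod 2), r = 100110110010000:
  s[0] = (101010101010101)·(100110110010000) mod 2 = 1+0+0+0+1+0+1+0+0+0+1+0+0+0+0 mod 2 = 0
  s[1] = (011001100110011)·(100110110010000) mod 2 = 0+0+0+0+0+0+1+0+0+0+1+0+0+0+0 mod 2 = 0
  s[2] = (000111100001111)·(100110110010000) mod 2 = 0+0+0+1+1+0+1+0+0+0+0+0+0+0+0 mod 2 = 1
  s[3] = (000000011111111)·(100110110010000) mod 2 = 0+0+0+0+0+0+0+1+0+0+1+0+0+0+0 mod 2 = 0
Syndrome = 0010
Non-zero syndrome: error at position 4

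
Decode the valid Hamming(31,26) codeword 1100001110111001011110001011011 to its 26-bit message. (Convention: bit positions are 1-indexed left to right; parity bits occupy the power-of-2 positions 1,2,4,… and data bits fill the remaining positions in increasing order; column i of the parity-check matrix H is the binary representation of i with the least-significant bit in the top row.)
Parity bits occupy power-of-2 positions; data bits are at positions {3,5,6,7,9,10,11,12,13,14,15,17,18,19,20,21,22,23,24,25,26,27,28,29,30,31} (1-indexed).
Extract: c[3]=0 c[5]=0 c[6]=0 c[7]=1 c[9]=1 c[10]=0 c[11]=1 c[12]=1 c[13]=1 c[14]=0 c[15]=0 c[17]=0 c[18]=1 c[19]=1 c[20]=1 c[21]=1 c[22]=0 c[23]=0 c[24]=0 c[25]=1 c[26]=0 c[27]=1 c[28]=1 c[29]=0 c[30]=1 c[31]=1
Data = 00011011100011110001011011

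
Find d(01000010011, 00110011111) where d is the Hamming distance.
XOR = 01110001100, count of 1s = 5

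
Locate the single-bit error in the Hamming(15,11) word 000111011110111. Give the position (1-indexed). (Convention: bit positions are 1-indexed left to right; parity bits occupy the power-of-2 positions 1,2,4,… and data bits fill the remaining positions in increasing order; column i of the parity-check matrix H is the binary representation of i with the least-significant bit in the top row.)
Syndrome s = H · r^T (mod 2), r = 000111011110111:
  s[0] = (101010101010101)·(000111011110111) mod 2 = 0+0+0+0+1+0+0+0+1+0+1+0+1+0+1 mod 2 = 1
  s[1] = (011001100110011)·(000111011110111) mod 2 = 0+0+0+0+0+1+0+0+0+1+1+0+0+1+1 mod 2 = 1
  s[2] = (000111100001111)·(000111011110111) mod 2 = 0+0+0+1+1+1+0+0+0+0+0+0+1+1+1 mod 2 = 0
  s[3] = (000000011111111)·(000111011110111) mod 2 = 0+0+0+0+0+0+0+1+1+1+1+0+1+1+1 mod 2 = 1
Syndrome = 1101
Column i of H is the binary representation of i, so the syndrome is the binary index of the flipped bit.
Read s = 1101 with s[0] as LSB: 1·2^0 + 1·2^1 + 0·2^2 + 1·2^3 = 11.
Error is at bit position 11.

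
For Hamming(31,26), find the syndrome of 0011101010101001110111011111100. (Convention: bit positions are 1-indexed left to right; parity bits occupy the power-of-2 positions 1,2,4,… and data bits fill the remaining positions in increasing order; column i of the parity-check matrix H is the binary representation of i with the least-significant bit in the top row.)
Syndrome s = H · r^T (mod 2), r = 0011101010101001110111011111100:
  s[0] = (1010101010101010101010101010101)·(0011101010101001110111011111100) mod 2 = 0+0+1+0+1+0+1+0+1+0+1+0+1+0+0+0+1+0+0+0+1+0+0+0+1+0+1+0+1+0+0 mod 2 = 1
  s[1] = (0110011001100110011001100110011)·(0011101010101001110111011111100) mod 2 = 0+0+1+0+0+0+1+0+0+0+1+0+0+0+0+0+0+1+0+0+0+1+0+0+0+1+1+0+0+0+0 mod 2 = 1
  s[2] = (0001111000011110000111100001111)·(0011101010101001110111011111100) mod 2 = 0+0+0+1+1+0+1+0+0+0+0+0+1+0+0+0+0+0+0+1+1+1+0+0+0+0+0+1+1+0+0 mod 2 = 1
  s[3] = (0000000111111110000000011111111)·(0011101010101001110111011111100) mod 2 = 0+0+0+0+0+0+0+0+1+0+1+0+1+0+0+0+0+0+0+0+0+0+0+1+1+1+1+1+1+0+0 mod 2 = 1
  s[4] = (0000000000000001111111111111111)·(0011101010101001110111011111100) mod 2 = 0+0+0+0+0+0+0+0+0+0+0+0+0+0+0+1+1+1+0+1+1+1+0+1+1+1+1+1+1+0+0 mod 2 = 0
Syndrome = 11110
Non-zero syndrome: error at position 15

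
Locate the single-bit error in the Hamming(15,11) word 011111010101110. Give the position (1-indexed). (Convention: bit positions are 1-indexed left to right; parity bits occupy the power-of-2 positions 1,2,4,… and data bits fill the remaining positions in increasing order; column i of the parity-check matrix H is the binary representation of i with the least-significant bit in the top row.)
Syndrome s = H · r^T (mod 2), r = 011111010101110:
  s[0] = (101010101010101)·(011111010101110) mod 2 = 0+0+1+0+1+0+0+0+0+0+0+0+1+0+0 mod 2 = 1
  s[1] = (011001100110011)·(011111010101110) mod 2 = 0+1+1+0+0+1+0+0+0+1+0+0+0+1+0 mod 2 = 1
  s[2] = (000111100001111)·(011111010101110) mod 2 = 0+0+0+1+1+1+0+0+0+0+0+1+1+1+0 mod 2 = 0
  s[3] = (000000011111111)·(011111010101110) mod 2 = 0+0+0+0+0+0+0+1+0+1+0+1+1+1+0 mod 2 = 1
Syndrome = 1101
Column i of H is the binary representation of i, so the syndrome is the binary index of the flipped bit.
Read s = 1101 with s[0] as LSB: 1·2^0 + 1·2^1 + 0·2^2 + 1·2^3 = 11.
Error is at bit position 11.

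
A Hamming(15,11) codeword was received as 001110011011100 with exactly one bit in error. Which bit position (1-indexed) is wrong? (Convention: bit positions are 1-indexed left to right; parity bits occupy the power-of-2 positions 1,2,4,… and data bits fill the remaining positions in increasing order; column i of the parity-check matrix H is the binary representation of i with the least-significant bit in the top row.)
Syndrome s = H · r^T (mod 2), r = 001110011011100:
  s[0] = (101010101010101)·(001110011011100) mod 2 = 0+0+1+0+1+0+0+0+1+0+1+0+1+0+0 mod 2 = 1
  s[1] = (011001100110011)·(001110011011100) mod 2 = 0+0+1+0+0+0+0+0+0+0+1+0+0+0+0 mod 2 = 0
  s[2] = (000111100001111)·(001110011011100) mod 2 = 0+0+0+1+1+0+0+0+0+0+0+1+1+0+0 mod 2 = 0
  s[3] = (000000011111111)·(001110011011100) mod 2 = 0+0+0+0+0+0+0+1+1+0+1+1+1+0+0 mod 2 = 1
Syndrome = 1001
Column i of H is the binary representation of i, so the syndrome is the binary index of the flipped bit.
Read s = 1001 with s[0] as LSB: 1·2^0 + 0·2^1 + 0·2^2 + 1·2^3 = 9.
Error is at bit position 9.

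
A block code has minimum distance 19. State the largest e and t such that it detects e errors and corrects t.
(a) Detection requires d_min ≥ e+1, so e ≤ d_min − 1 = 18.
(b) Correction requires d_min ≥ 2t+1, so t ≤ ⌊(d_min − 1)/2⌋ = ⌊18/2⌋ = 9.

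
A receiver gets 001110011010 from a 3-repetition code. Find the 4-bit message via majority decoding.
Split into 3-bit blocks and majority-vote each:
  block 1 = 001: 1 ones, 2 zeros → 0
  block 2 = 110: 2 ones, 1 zeros → 1
  block 3 = 011: 2 ones, 1 zeros → 1
  block 4 = 010: 1 ones, 2 zeros → 0
Decoded = 0110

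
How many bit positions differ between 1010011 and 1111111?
XOR = 0101100, count of 1s = 3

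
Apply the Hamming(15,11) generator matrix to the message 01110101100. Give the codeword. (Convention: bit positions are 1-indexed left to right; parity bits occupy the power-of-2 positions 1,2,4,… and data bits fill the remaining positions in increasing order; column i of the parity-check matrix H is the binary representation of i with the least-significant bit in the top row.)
Codeword c = d · G (mod 2), d = 01110101100:
  c[0] = d·G[:,0] = (01110101100)·(11011010101) mod 2 = 0+1+0+1+0+0+0+0+1+0+0 mod 2 = 1
  c[1] = d·G[:,1] = (01110101100)·(10110110011) mod 2 = 0+0+1+1+0+1+0+0+0+0+0 mod 2 = 1
  c[2] = d·G[:,2] = (01110101100)·(10000000000) mod 2 = 0+0+0+0+0+0+0+0+0+0+0 mod 2 = 0
  c[3] = d·G[:,3] = (01110101100)·(01110001111) mod 2 = 0+1+1+1+0+0+0+1+1+0+0 mod 2 = 1
  c[4] = d·G[:,4] = (01110101100)·(01000000000) mod 2 = 0+1+0+0+0+0+0+0+0+0+0 mod 2 = 1
  c[5] = d·G[:,5] = (01110101100)·(00100000000) mod 2 = 0+0+1+0+0+0+0+0+0+0+0 mod 2 = 1
  c[6] = d·G[:,6] = (01110101100)·(00010000000) mod 2 = 0+0+0+1+0+0+0+0+0+0+0 mod 2 = 1
  c[7] = d·G[:,7] = (01110101100)·(00001111111) mod 2 = 0+0+0+0+0+1+0+1+1+0+0 mod 2 = 1
  c[8] = d·G[:,8] = (01110101100)·(00001000000) mod 2 = 0+0+0+0+0+0+0+0+0+0+0 mod 2 = 0
  c[9] = d·G[:,9] = (01110101100)·(00000100000) mod 2 = 0+0+0+0+0+1+0+0+0+0+0 mod 2 = 1
  c[10] = d·G[:,10] = (01110101100)·(00000010000) mod 2 = 0+0+0+0+0+0+0+0+0+0+0 mod 2 = 0
  c[11] = d·G[:,11] = (01110101100)·(00000001000) mod 2 = 0+0+0+0+0+0+0+1+0+0+0 mod 2 = 1
  c[12] = d·G[:,12] = (01110101100)·(00000000100) mod 2 = 0+0+0+0+0+0+0+0+1+0+0 mod 2 = 1
  c[13] = d·G[:,13] = (01110101100)·(00000000010) mod 2 = 0+0+0+0+0+0+0+0+0+0+0 mod 2 = 0
  c[14] = d·G[:,14] = (01110101100)·(00000000001) mod 2 = 0+0+0+0+0+0+0+0+0+0+0 mod 2 = 0
Codeword = 110111110101100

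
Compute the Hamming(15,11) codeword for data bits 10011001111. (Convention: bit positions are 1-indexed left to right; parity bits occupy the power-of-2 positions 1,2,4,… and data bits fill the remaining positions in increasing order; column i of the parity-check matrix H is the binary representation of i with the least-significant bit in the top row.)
Codeword c = d · G (mod 2), d = 10011001111:
  c[0] = d·G[:,0] = (10011001111)·(11011010101) mod 2 = 1+0+0+1+1+0+0+0+1+0+1 mod 2 = 1
  c[1] = d·G[:,1] = (10011001111)·(10110110011) mod 2 = 1+0+0+1+0+0+0+0+0+1+1 mod 2 = 0
  c[2] = d·G[:,2] = (10011001111)·(10000000000) mod 2 = 1+0+0+0+0+0+0+0+0+0+0 mod 2 = 1
  c[3] = d·G[:,3] = (10011001111)·(01110001111) mod 2 = 0+0+0+1+0+0+0+1+1+1+1 mod 2 = 1
  c[4] = d·G[:,4] = (10011001111)·(01000000000) mod 2 = 0+0+0+0+0+0+0+0+0+0+0 mod 2 = 0
  c[5] = d·G[:,5] = (10011001111)·(00100000000) mod 2 = 0+0+0+0+0+0+0+0+0+0+0 mod 2 = 0
  c[6] = d·G[:,6] = (10011001111)·(00010000000) mod 2 = 0+0+0+1+0+0+0+0+0+0+0 mod 2 = 1
  c[7] = d·G[:,7] = (10011001111)·(00001111111) mod 2 = 0+0+0+0+1+0+0+1+1+1+1 mod 2 = 1
  c[8] = d·G[:,8] = (10011001111)·(00001000000) mod 2 = 0+0+0+0+1+0+0+0+0+0+0 mod 2 = 1
  c[9] = d·G[:,9] = (10011001111)·(00000100000) mod 2 = 0+0+0+0+0+0+0+0+0+0+0 mod 2 = 0
  c[10] = d·G[:,10] = (10011001111)·(00000010000) mod 2 = 0+0+0+0+0+0+0+0+0+0+0 mod 2 = 0
  c[11] = d·G[:,11] = (10011001111)·(00000001000) mod 2 = 0+0+0+0+0+0+0+1+0+0+0 mod 2 = 1
  c[12] = d·G[:,12] = (10011001111)·(00000000100) mod 2 = 0+0+0+0+0+0+0+0+1+0+0 mod 2 = 1
  c[13] = d·G[:,13] = (10011001111)·(00000000010) mod 2 = 0+0+0+0+0+0+0+0+0+1+0 mod 2 = 1
  c[14] = d·G[:,14] = (10011001111)·(00000000001) mod 2 = 0+0+0+0+0+0+0+0+0+0+1 mod 2 = 1
Codeword = 101100111001111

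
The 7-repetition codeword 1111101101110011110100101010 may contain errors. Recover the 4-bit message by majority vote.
Split into 7-bit blocks and majority-vote each:
  block 1 = 1111101: 6 ones, 1 zeros → 1
  block 2 = 1011100: 4 ones, 3 zeros → 1
  block 3 = 1111010: 5 ones, 2 zeros → 1
  block 4 = 0101010: 3 ones, 4 zeros → 0
Decoded = 1110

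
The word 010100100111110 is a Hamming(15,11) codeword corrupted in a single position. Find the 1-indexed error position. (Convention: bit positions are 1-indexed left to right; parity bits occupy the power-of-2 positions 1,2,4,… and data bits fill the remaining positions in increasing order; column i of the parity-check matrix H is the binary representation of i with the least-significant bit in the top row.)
Syndrome s = H · r^T (mod 2), r = 010100100111110:
  s[0] = (101010101010101)·(010100100111110) mod 2 = 0+0+0+0+0+0+1+0+0+0+1+0+1+0+0 mod 2 = 1
  s[1] = (011001100110011)·(010100100111110) mod 2 = 0+1+0+0+0+0+1+0+0+1+1+0+0+1+0 mod 2 = 1
  s[2] = (000111100001111)·(010100100111110) mod 2 = 0+0+0+1+0+0+1+0+0+0+0+1+1+1+0 mod 2 = 1
  s[3] = (000000011111111)·(010100100111110) mod 2 = 0+0+0+0+0+0+0+0+0+1+1+1+1+1+0 mod 2 = 1
Syndrome = 1111
Column i of H is the binary representation of i, so the syndrome is the binary index of the flipped bit.
Read s = 1111 with s[0] as LSB: 1·2^0 + 1·2^1 + 1·2^2 + 1·2^3 = 15.
Error is at bit position 15.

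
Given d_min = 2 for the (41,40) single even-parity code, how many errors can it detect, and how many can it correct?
Detection only: up to d_min − 1 = 1 errors.
Correction: up to ⌊(d_min − 1)/2⌋ = ⌊1/2⌋ = 0 errors.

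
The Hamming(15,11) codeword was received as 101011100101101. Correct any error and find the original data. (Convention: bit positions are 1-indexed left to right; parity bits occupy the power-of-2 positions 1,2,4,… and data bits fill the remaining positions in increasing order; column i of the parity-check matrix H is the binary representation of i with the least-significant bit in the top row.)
Syndrome s = H · r^T (mod 2), r = 101011100101101:
  s[0] = (101010101010101)·(101011100101101) mod 2 = 1+0+1+0+1+0+1+0+0+0+0+0+1+0+1 mod 2 = 0
  s[1] = (011001100110011)·(101011100101101) mod 2 = 0+0+1+0+0+1+1+0+0+1+0+0+0+0+1 mod 2 = 1
  s[2] = (000111100001111)·(101011100101101) mod 2 = 0+0+0+0+1+1+1+0+0+0+0+1+1+0+1 mod 2 = 0
  s[3] = (000000011111111)·(101011100101101) mod 2 = 0+0+0+0+0+0+0+0+0+1+0+1+1+0+1 mod 2 = 0
Syndrome = 0100
Column 2 of H equals this syndrome → error at bit 2 (1-indexed).
Flip bit 2: 101011100101101 → 111011100101101
Extract data bits at positions {3,5,6,7,9,10,11,12,13,14,15}: 11110101101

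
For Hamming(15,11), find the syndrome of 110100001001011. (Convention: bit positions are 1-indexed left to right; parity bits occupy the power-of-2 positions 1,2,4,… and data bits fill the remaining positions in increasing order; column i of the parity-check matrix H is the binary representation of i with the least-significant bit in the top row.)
Syndrome s = H · r^T (mod 2), r = 110100001001011:
  s[0] = (101010101010101)·(110100001001011) mod 2 = 1+0+0+0+0+0+0+0+1+0+0+0+0+0+1 mod 2 = 1
  s[1] = (011001100110011)·(110100001001011) mod 2 = 0+1+0+0+0+0+0+0+0+0+0+0+0+1+1 mod 2 = 1
  s[2] = (000111100001111)·(110100001001011) mod 2 = 0+0+0+1+0+0+0+0+0+0+0+1+0+1+1 mod 2 = 0
  s[3] = (000000011111111)·(110100001001011) mod 2 = 0+0+0+0+0+0+0+0+1+0+0+1+0+1+1 mod 2 = 0
Syndrome = 1100
Non-zero syndrome: error at position 3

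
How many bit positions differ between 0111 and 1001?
XOR = 1110, count of 1s = 3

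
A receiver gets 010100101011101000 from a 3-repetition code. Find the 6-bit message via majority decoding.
Split into 3-bit blocks and majority-vote each:
  block 1 = 010: 1 ones, 2 zeros → 0
  block 2 = 100: 1 ones, 2 zeros → 0
  block 3 = 101: 2 ones, 1 zeros → 1
  block 4 = 011: 2 ones, 1 zeros → 1
  block 5 = 101: 2 ones, 1 zeros → 1
  block 6 = 000: 0 ones, 3 zeros → 0
Decoded = 001110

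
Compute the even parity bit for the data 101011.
Sum of data bits: 1+0+1+0+1+1 = 4.
4 mod 2 = 0, so parity bit = 0.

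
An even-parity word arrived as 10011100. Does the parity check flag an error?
Sum of received bits: 1+0+0+1+1+1+0+0 = 4; 4 mod 2 = 0. Result is 0 → no error detected.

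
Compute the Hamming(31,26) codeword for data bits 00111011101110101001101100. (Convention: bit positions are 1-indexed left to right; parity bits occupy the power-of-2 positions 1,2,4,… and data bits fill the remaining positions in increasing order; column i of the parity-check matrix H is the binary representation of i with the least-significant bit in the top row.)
Codeword c = d · G (mod 2), d = 00111011101110101001101100:
  c[0] = d·G[:,0] = (00111011101110101001101100)·(11011010101101010101010101) mod 2 = 0+0+0+1+1+0+1+0+1+0+1+1+0+0+0+0+0+0+0+1+0+0+0+1+0+0 mod 2 = 0
  c[1] = d·G[:,1] = (00111011101110101001101100)·(10110110011011001100110011) mod 2 = 0+0+1+1+0+0+1+0+0+0+1+0+1+0+0+0+1+0+0+0+1+0+0+0+0+0 mod 2 = 1
  c[2] = d·G[:,2] = (00111011101110101001101100)·(10000000000000000000000000) mod 2 = 0+0+0+0+0+0+0+0+0+0+0+0+0+0+0+0+0+0+0+0+0+0+0+0+0+0 mod 2 = 0
  c[3] = d·G[:,3] = (00111011101110101001101100)·(01110001111000111100001111) mod 2 = 0+0+1+1+0+0+0+1+1+0+1+0+0+0+1+0+1+0+0+0+0+0+1+1+0+0 mod 2 = 1
  c[4] = d·G[:,4] = (00111011101110101001101100)·(01000000000000000000000000) mod 2 = 0+0+0+0+0+0+0+0+0+0+0+0+0+0+0+0+0+0+0+0+0+0+0+0+0+0 mod 2 = 0
  c[5] = d·G[:,5] = (00111011101110101001101100)·(00100000000000000000000000) mod 2 = 0+0+1+0+0+0+0+0+0+0+0+0+0+0+0+0+0+0+0+0+0+0+0+0+0+0 mod 2 = 1
  c[6] = d·G[:,6] = (00111011101110101001101100)·(00010000000000000000000000) mod 2 = 0+0+0+1+0+0+0+0+0+0+0+0+0+0+0+0+0+0+0+0+0+0+0+0+0+0 mod 2 = 1
  c[7] = d·G[:,7] = (00111011101110101001101100)·(00001111111000000011111111) mod 2 = 0+0+0+0+1+0+1+1+1+0+1+0+0+0+0+0+0+0+0+1+1+0+1+1+0+0 mod 2 = 1
  c[8] = d·G[:,8] = (00111011101110101001101100)·(00001000000000000000000000) mod 2 = 0+0+0+0+1+0+0+0+0+0+0+0+0+0+0+0+0+0+0+0+0+0+0+0+0+0 mod 2 = 1
  c[9] = d·G[:,9] = (00111011101110101001101100)·(00000100000000000000000000) mod 2 = 0+0+0+0+0+0+0+0+0+0+0+0+0+0+0+0+0+0+0+0+0+0+0+0+0+0 mod 2 = 0
  c[10] = d·G[:,10] = (00111011101110101001101100)·(00000010000000000000000000) mod 2 = 0+0+0+0+0+0+1+0+0+0+0+0+0+0+0+0+0+0+0+0+0+0+0+0+0+0 mod 2 = 1
  c[11] = d·G[:,11] = (00111011101110101001101100)·(00000001000000000000000000) mod 2 = 0+0+0+0+0+0+0+1+0+0+0+0+0+0+0+0+0+0+0+0+0+0+0+0+0+0 mod 2 = 1
  c[12] = d·G[:,12] = (00111011101110101001101100)·(00000000100000000000000000) mod 2 = 0+0+0+0+0+0+0+0+1+0+0+0+0+0+0+0+0+0+0+0+0+0+0+0+0+0 mod 2 = 1
  c[13] = d·G[:,13] = (00111011101110101001101100)·(00000000010000000000000000) mod 2 = 0+0+0+0+0+0+0+0+0+0+0+0+0+0+0+0+0+0+0+0+0+0+0+0+0+0 mod 2 = 0
  c[14] = d·G[:,14] = (00111011101110101001101100)·(00000000001000000000000000) mod 2 = 0+0+0+0+0+0+0+0+0+0+1+0+0+0+0+0+0+0+0+0+0+0+0+0+0+0 mod 2 = 1
  c[15] = d·G[:,15] = (00111011101110101001101100)·(00000000000111111111111111) mod 2 = 0+0+0+0+0+0+0+0+0+0+0+1+1+0+1+0+1+0+0+1+1+0+1+1+0+0 mod 2 = 0
  c[16] = d·G[:,16] = (00111011101110101001101100)·(00000000000100000000000000) mod 2 = 0+0+0+0+0+0+0+0+0+0+0+1+0+0+0+0+0+0+0+0+0+0+0+0+0+0 mod 2 = 1
  c[17] = d·G[:,17] = (00111011101110101001101100)·(00000000000010000000000000) mod 2 = 0+0+0+0+0+0+0+0+0+0+0+0+1+0+0+0+0+0+0+0+0+0+0+0+0+0 mod 2 = 1
  c[18] = d·G[:,18] = (00111011101110101001101100)·(00000000000001000000000000) mod 2 = 0+0+0+0+0+0+0+0+0+0+0+0+0+0+0+0+0+0+0+0+0+0+0+0+0+0 mod 2 = 0
  c[19] = d·G[:,19] = (00111011101110101001101100)·(00000000000000100000000000) mod 2 = 0+0+0+0+0+0+0+0+0+0+0+0+0+0+1+0+0+0+0+0+0+0+0+0+0+0 mod 2 = 1
  c[20] = d·G[:,20] = (00111011101110101001101100)·(00000000000000010000000000) mod 2 = 0+0+0+0+0+0+0+0+0+0+0+0+0+0+0+0+0+0+0+0+0+0+0+0+0+0 mod 2 = 0
  c[21] = d·G[:,21] = (00111011101110101001101100)·(00000000000000001000000000) mod 2 = 0+0+0+0+0+0+0+0+0+0+0+0+0+0+0+0+1+0+0+0+0+0+0+0+0+0 mod 2 = 1
  c[22] = d·G[:,22] = (00111011101110101001101100)·(00000000000000000100000000) mod 2 = 0+0+0+0+0+0+0+0+0+0+0+0+0+0+0+0+0+0+0+0+0+0+0+0+0+0 mod 2 = 0
  c[23] = d·G[:,23] = (00111011101110101001101100)·(00000000000000000010000000) mod 2 = 0+0+0+0+0+0+0+0+0+0+0+0+0+0+0+0+0+0+0+0+0+0+0+0+0+0 mod 2 = 0
  c[24] = d·G[:,24] = (00111011101110101001101100)·(00000000000000000001000000) mod 2 = 0+0+0+0+0+0+0+0+0+0+0+0+0+0+0+0+0+0+0+1+0+0+0+0+0+0 mod 2 = 1
  c[25] = d·G[:,25] = (00111011101110101001101100)·(00000000000000000000100000) mod 2 = 0+0+0+0+0+0+0+0+0+0+0+0+0+0+0+0+0+0+0+0+1+0+0+0+0+0 mod 2 = 1
  c[26] = d·G[:,26] = (00111011101110101001101100)·(00000000000000000000010000) mod 2 = 0+0+0+0+0+0+0+0+0+0+0+0+0+0+0+0+0+0+0+0+0+0+0+0+0+0 mod 2 = 0
  c[27] = d·G[:,27] = (00111011101110101001101100)·(00000000000000000000001000) mod 2 = 0+0+0+0+0+0+0+0+0+0+0+0+0+0+0+0+0+0+0+0+0+0+1+0+0+0 mod 2 = 1
  c[28] = d·G[:,28] = (00111011101110101001101100)·(00000000000000000000000100) mod 2 = 0+0+0+0+0+0+0+0+0+0+0+0+0+0+0+0+0+0+0+0+0+0+0+1+0+0 mod 2 = 1
  c[29] = d·G[:,29] = (00111011101110101001101100)·(00000000000000000000000010) mod 2 = 0+0+0+0+0+0+0+0+0+0+0+0+0+0+0+0+0+0+0+0+0+0+0+0+0+0 mod 2 = 0
  c[30] = d·G[:,30] = (00111011101110101001101100)·(00000000000000000000000001) mod 2 = 0+0+0+0+0+0+0+0+0+0+0+0+0+0+0+0+0+0+0+0+0+0+0+0+0+0 mod 2 = 0
Codeword = 0101011110111010110101001101100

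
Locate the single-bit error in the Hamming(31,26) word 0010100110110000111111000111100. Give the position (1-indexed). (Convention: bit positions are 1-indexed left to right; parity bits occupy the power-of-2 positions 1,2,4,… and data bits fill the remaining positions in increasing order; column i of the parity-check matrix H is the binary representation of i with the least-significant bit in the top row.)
Syndrome s = H · r^T (mod 2), r = 0010100110110000111111000111100:
  s[0] = (1010101010101010101010101010101)·(0010100110110000111111000111100) mod 2 = 0+0+1+0+1+0+0+0+1+0+1+0+0+0+0+0+1+0+1+0+1+0+0+0+0+0+1+0+1+0+0 mod 2 = 1
  s[1] = (0110011001100110011001100110011)·(0010100110110000111111000111100) mod 2 = 0+0+1+0+0+0+0+0+0+0+1+0+0+0+0+0+0+1+1+0+0+1+0+0+0+1+1+0+0+0+0 mod 2 = 1
  s[2] = (0001111000011110000111100001111)·(0010100110110000111111000111100) mod 2 = 0+0+0+0+1+0+0+0+0+0+0+1+0+0+0+0+0+0+0+1+1+1+0+0+0+0+0+1+1+0+0 mod 2 = 1
  s[3] = (0000000111111110000000011111111)·(0010100110110000111111000111100) mod 2 = 0+0+0+0+0+0+0+1+1+0+1+1+0+0+0+0+0+0+0+0+0+0+0+0+0+1+1+1+1+0+0 mod 2 = 0
  s[4] = (0000000000000001111111111111111)·(0010100110110000111111000111100) mod 2 = 0+0+0+0+0+0+0+0+0+0+0+0+0+0+0+0+1+1+1+1+1+1+0+0+0+1+1+1+1+0+0 mod 2 = 0
Syndrome = 11100
Column i of H is the binary representation of i, so the syndrome is the binary index of the flipped bit.
Read s = 11100 with s[0] as LSB: 1·2^0 + 1·2^1 + 1·2^2 + 0·2^3 + 0·2^4 = 7.
Error is at bit position 7.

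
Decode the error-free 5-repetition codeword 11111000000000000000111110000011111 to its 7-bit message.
Split into 5-bit blocks: 11111 00000 00000 00000 11111 00000 11111
Data = 1000101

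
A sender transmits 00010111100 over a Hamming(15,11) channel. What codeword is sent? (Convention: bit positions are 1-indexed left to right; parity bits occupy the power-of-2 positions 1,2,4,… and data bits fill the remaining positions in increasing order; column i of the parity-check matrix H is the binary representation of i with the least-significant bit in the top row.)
Codeword c = d · G (mod 2), d = 00010111100:
  c[0] = d·G[:,0] = (00010111100)·(11011010101) mod 2 = 0+0+0+1+0+0+1+0+1+0+0 mod 2 = 1
  c[1] = d·G[:,1] = (00010111100)·(10110110011) mod 2 = 0+0+0+1+0+1+1+0+0+0+0 mod 2 = 1
  c[2] = d·G[:,2] = (00010111100)·(10000000000) mod 2 = 0+0+0+0+0+0+0+0+0+0+0 mod 2 = 0
  c[3] = d·G[:,3] = (00010111100)·(01110001111) mod 2 = 0+0+0+1+0+0+0+1+1+0+0 mod 2 = 1
  c[4] = d·G[:,4] = (00010111100)·(01000000000) mod 2 = 0+0+0+0+0+0+0+0+0+0+0 mod 2 = 0
  c[5] = d·G[:,5] = (00010111100)·(00100000000) mod 2 = 0+0+0+0+0+0+0+0+0+0+0 mod 2 = 0
  c[6] = d·G[:,6] = (00010111100)·(00010000000) mod 2 = 0+0+0+1+0+0+0+0+0+0+0 mod 2 = 1
  c[7] = d·G[:,7] = (00010111100)·(00001111111) mod 2 = 0+0+0+0+0+1+1+1+1+0+0 mod 2 = 0
  c[8] = d·G[:,8] = (00010111100)·(00001000000) mod 2 = 0+0+0+0+0+0+0+0+0+0+0 mod 2 = 0
  c[9] = d·G[:,9] = (00010111100)·(00000100000) mod 2 = 0+0+0+0+0+1+0+0+0+0+0 mod 2 = 1
  c[10] = d·G[:,10] = (00010111100)·(00000010000) mod 2 = 0+0+0+0+0+0+1+0+0+0+0 mod 2 = 1
  c[11] = d·G[:,11] = (00010111100)·(00000001000) mod 2 = 0+0+0+0+0+0+0+1+0+0+0 mod 2 = 1
  c[12] = d·G[:,12] = (00010111100)·(00000000100) mod 2 = 0+0+0+0+0+0+0+0+1+0+0 mod 2 = 1
  c[13] = d·G[:,13] = (00010111100)·(00000000010) mod 2 = 0+0+0+0+0+0+0+0+0+0+0 mod 2 = 0
  c[14] = d·G[:,14] = (00010111100)·(00000000001) mod 2 = 0+0+0+0+0+0+0+0+0+0+0 mod 2 = 0
Codeword = 110100100111100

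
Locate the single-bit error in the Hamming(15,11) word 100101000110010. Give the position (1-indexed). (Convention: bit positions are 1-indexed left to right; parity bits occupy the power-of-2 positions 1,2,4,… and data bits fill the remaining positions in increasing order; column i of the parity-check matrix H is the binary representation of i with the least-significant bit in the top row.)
Syndrome s = H · r^T (mod 2), r = 100101000110010:
  s[0] = (101010101010101)·(100101000110010) mod 2 = 1+0+0+0+0+0+0+0+0+0+1+0+0+0+0 mod 2 = 0
  s[1] = (011001100110011)·(100101000110010) mod 2 = 0+0+0+0+0+1+0+0+0+1+1+0+0+1+0 mod 2 = 0
  s[2] = (000111100001111)·(100101000110010) mod 2 = 0+0+0+1+0+1+0+0+0+0+0+0+0+1+0 mod 2 = 1
  s[3] = (000000011111111)·(100101000110010) mod 2 = 0+0+0+0+0+0+0+0+0+1+1+0+0+1+0 mod 2 = 1
Syndrome = 0011
Column i of H is the binary representation of i, so the syndrome is the binary index of the flipped bit.
Read s = 0011 with s[0] as LSB: 0·2^0 + 0·2^1 + 1·2^2 + 1·2^3 = 12.
Error is at bit position 12.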